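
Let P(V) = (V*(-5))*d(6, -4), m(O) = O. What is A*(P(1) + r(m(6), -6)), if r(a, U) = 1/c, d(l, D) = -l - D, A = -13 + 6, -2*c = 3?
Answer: -196/3 ≈ -65.333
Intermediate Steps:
c = -3/2 (c = -1/2*3 = -3/2 ≈ -1.5000)
A = -7
d(l, D) = -D - l
P(V) = 10*V (P(V) = (V*(-5))*(-1*(-4) - 1*6) = (-5*V)*(4 - 6) = -5*V*(-2) = 10*V)
r(a, U) = -2/3 (r(a, U) = 1/(-3/2) = -2/3)
A*(P(1) + r(m(6), -6)) = -7*(10*1 - 2/3) = -7*(10 - 2/3) = -7*28/3 = -196/3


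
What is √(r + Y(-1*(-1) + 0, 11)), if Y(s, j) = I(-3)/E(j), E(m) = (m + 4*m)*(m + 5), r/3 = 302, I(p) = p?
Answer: √43850235/220 ≈ 30.100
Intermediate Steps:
r = 906 (r = 3*302 = 906)
E(m) = 5*m*(5 + m) (E(m) = (5*m)*(5 + m) = 5*m*(5 + m))
Y(s, j) = -3/(5*j*(5 + j)) (Y(s, j) = -3*1/(5*j*(5 + j)) = -3/(5*j*(5 + j)))
√(r + Y(-1*(-1) + 0, 11)) = √(906 - ⅗/(11*(5 + 11))) = √(906 - ⅗*1/11/16) = √(906 - ⅗*1/11*1/16) = √(906 - 3/880) = √(797277/880) = √43850235/220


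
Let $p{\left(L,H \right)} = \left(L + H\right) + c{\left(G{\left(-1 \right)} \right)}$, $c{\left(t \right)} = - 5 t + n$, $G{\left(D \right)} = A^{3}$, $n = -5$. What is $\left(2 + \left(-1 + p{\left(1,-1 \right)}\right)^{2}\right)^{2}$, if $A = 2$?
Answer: $4485924$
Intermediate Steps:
$G{\left(D \right)} = 8$ ($G{\left(D \right)} = 2^{3} = 8$)
$c{\left(t \right)} = -5 - 5 t$ ($c{\left(t \right)} = - 5 t - 5 = -5 - 5 t$)
$p{\left(L,H \right)} = -45 + H + L$ ($p{\left(L,H \right)} = \left(L + H\right) - 45 = \left(H + L\right) - 45 = -45 + H + L$)
$\left(2 + \left(-1 + p{\left(1,-1 \right)}\right)^{2}\right)^{2} = \left(2 + \left(-1 - 45\right)^{2}\right)^{2} = \left(2 + \left(-46\right)^{2}\right)^{2} = \left(2 + 2116\right)^{2} = 2118^{2} = 4485924$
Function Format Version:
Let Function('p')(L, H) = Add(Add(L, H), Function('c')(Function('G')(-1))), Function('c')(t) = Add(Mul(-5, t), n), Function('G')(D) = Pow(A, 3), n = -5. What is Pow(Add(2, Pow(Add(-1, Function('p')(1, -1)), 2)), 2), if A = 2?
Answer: 4485924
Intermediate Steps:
Function('G')(D) = 8 (Function('G')(D) = Pow(2, 3) = 8)
Function('c')(t) = Add(-5, Mul(-5, t)) (Function('c')(t) = Add(Mul(-5, t), -5) = Add(-5, Mul(-5, t)))
Function('p')(L, H) = Add(-45, H, L) (Function('p')(L, H) = Add(Add(L, H), Add(-5, Mul(-5, 8))) = Add(Add(H, L), Add(-5, -40)) = Add(Add(H, L), -45) = Add(-45, H, L))
Pow(Add(2, Pow(Add(-1, Function('p')(1, -1)), 2)), 2) = Pow(Add(2, Pow(Add(-1, Add(-45, -1, 1)), 2)), 2) = Pow(Add(2, Pow(Add(-1, -45), 2)), 2) = Pow(Add(2, Pow(-46, 2)), 2) = Pow(Add(2, 2116), 2) = Pow(2118, 2) = 4485924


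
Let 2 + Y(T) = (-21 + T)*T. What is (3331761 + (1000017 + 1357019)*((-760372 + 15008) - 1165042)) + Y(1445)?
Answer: -4502890327177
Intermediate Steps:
Y(T) = -2 + T*(-21 + T) (Y(T) = -2 + (-21 + T)*T = -2 + T*(-21 + T))
(3331761 + (1000017 + 1357019)*((-760372 + 15008) - 1165042)) + Y(1445) = (3331761 + (1000017 + 1357019)*((-760372 + 15008) - 1165042)) + (-2 + 1445² - 21*1445) = (3331761 + 2357036*(-745364 - 1165042)) + (-2 + 2088025 - 30345) = (3331761 + 2357036*(-1910406)) + 2057678 = (3331761 - 4502895716616) + 2057678 = -4502892384855 + 2057678 = -4502890327177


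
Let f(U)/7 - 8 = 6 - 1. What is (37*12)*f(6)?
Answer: 40404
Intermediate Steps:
f(U) = 91 (f(U) = 56 + 7*(6 - 1) = 56 + 7*5 = 56 + 35 = 91)
(37*12)*f(6) = (37*12)*91 = 444*91 = 40404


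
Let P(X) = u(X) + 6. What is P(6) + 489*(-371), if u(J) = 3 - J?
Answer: -181416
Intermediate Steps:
P(X) = 9 - X (P(X) = (3 - X) + 6 = 9 - X)
P(6) + 489*(-371) = (9 - 1*6) + 489*(-371) = (9 - 6) - 181419 = 3 - 181419 = -181416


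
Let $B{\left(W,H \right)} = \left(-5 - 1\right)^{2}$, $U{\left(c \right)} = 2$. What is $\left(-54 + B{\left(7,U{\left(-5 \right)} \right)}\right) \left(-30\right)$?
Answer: $540$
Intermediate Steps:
$B{\left(W,H \right)} = 36$ ($B{\left(W,H \right)} = \left(-6\right)^{2} = 36$)
$\left(-54 + B{\left(7,U{\left(-5 \right)} \right)}\right) \left(-30\right) = \left(-54 + 36\right) \left(-30\right) = \left(-18\right) \left(-30\right) = 540$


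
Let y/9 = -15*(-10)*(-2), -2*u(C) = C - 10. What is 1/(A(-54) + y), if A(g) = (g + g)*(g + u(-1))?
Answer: 1/2538 ≈ 0.00039401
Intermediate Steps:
u(C) = 5 - C/2 (u(C) = -(C - 10)/2 = -(-10 + C)/2 = 5 - C/2)
y = -2700 (y = 9*(-15*(-10)*(-2)) = 9*(150*(-2)) = 9*(-300) = -2700)
A(g) = 2*g*(11/2 + g) (A(g) = (g + g)*(g + (5 - ½*(-1))) = (2*g)*(g + (5 + ½)) = (2*g)*(g + 11/2) = (2*g)*(11/2 + g) = 2*g*(11/2 + g))
1/(A(-54) + y) = 1/(-54*(11 + 2*(-54)) - 2700) = 1/(-54*(11 - 108) - 2700) = 1/(-54*(-97) - 2700) = 1/(5238 - 2700) = 1/2538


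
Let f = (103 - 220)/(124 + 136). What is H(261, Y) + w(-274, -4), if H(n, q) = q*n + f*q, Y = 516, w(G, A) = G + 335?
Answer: 672524/5 ≈ 1.3450e+5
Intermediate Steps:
f = -9/20 (f = -117/260 = -117*1/260 = -9/20 ≈ -0.45000)
w(G, A) = 335 + G
H(n, q) = -9*q/20 + n*q (H(n, q) = q*n - 9*q/20 = n*q - 9*q/20 = -9*q/20 + n*q)
H(261, Y) + w(-274, -4) = (1/20)*516*(-9 + 20*261) + (335 - 274) = (1/20)*516*(-9 + 5220) + 61 = (1/20)*516*5211 + 61 = 672219/5 + 61 = 672524/5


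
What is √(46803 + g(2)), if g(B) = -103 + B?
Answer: √46702 ≈ 216.11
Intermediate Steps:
√(46803 + g(2)) = √(46803 + (-103 + 2)) = √(46803 - 101) = √46702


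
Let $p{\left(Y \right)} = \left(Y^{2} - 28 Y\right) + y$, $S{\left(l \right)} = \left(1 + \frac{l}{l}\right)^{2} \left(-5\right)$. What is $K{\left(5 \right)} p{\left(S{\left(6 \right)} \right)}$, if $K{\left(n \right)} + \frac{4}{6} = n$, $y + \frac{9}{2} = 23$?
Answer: $\frac{25441}{6} \approx 4240.2$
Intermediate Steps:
$y = \frac{37}{2}$ ($y = - \frac{9}{2} + 23 = \frac{37}{2} \approx 18.5$)
$K{\left(n \right)} = - \frac{2}{3} + n$
$S{\left(l \right)} = -20$ ($S{\left(l \right)} = \left(1 + 1\right)^{2} \left(-5\right) = 2^{2} \left(-5\right) = 4 \left(-5\right) = -20$)
$p{\left(Y \right)} = \frac{37}{2} + Y^{2} - 28 Y$ ($p{\left(Y \right)} = \left(Y^{2} - 28 Y\right) + \frac{37}{2} = \frac{37}{2} + Y^{2} - 28 Y$)
$K{\left(5 \right)} p{\left(S{\left(6 \right)} \right)} = \left(- \frac{2}{3} + 5\right) \left(\frac{37}{2} + \left(-20\right)^{2} - -560\right) = \frac{13 \left(\frac{37}{2} + 400 + 560\right)}{3} = \frac{13}{3} \cdot \frac{1957}{2} = \frac{25441}{6}$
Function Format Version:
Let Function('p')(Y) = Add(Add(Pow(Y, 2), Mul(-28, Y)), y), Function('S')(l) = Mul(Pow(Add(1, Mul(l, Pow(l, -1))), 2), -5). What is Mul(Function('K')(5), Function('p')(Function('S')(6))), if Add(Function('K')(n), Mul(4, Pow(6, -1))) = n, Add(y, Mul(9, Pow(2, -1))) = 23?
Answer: Rational(25441, 6) ≈ 4240.2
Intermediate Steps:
y = Rational(37, 2) (y = Add(Rational(-9, 2), 23) = Rational(37, 2) ≈ 18.500)
Function('K')(n) = Add(Rational(-2, 3), n)
Function('S')(l) = -20 (Function('S')(l) = Mul(Pow(Add(1, 1), 2), -5) = Mul(Pow(2, 2), -5) = Mul(4, -5) = -20)
Function('p')(Y) = Add(Rational(37, 2), Pow(Y, 2), Mul(-28, Y)) (Function('p')(Y) = Add(Add(Pow(Y, 2), Mul(-28, Y)), Rational(37, 2)) = Add(Rational(37, 2), Pow(Y, 2), Mul(-28, Y)))
Mul(Function('K')(5), Function('p')(Function('S')(6))) = Mul(Add(Rational(-2, 3), 5), Add(Rational(37, 2), Pow(-20, 2), Mul(-28, -20))) = Mul(Rational(13, 3), Add(Rational(37, 2), 400, 560)) = Mul(Rational(13, 3), Rational(1957, 2)) = Rational(25441, 6)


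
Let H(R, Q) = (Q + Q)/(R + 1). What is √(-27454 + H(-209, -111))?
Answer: I*√74232730/52 ≈ 165.69*I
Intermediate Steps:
H(R, Q) = 2*Q/(1 + R) (H(R, Q) = (2*Q)/(1 + R) = 2*Q/(1 + R))
√(-27454 + H(-209, -111)) = √(-27454 + 2*(-111)/(1 - 209)) = √(-27454 + 2*(-111)/(-208)) = √(-27454 + 2*(-111)*(-1/208)) = √(-27454 + 111/104) = √(-2855105/104) = I*√74232730/52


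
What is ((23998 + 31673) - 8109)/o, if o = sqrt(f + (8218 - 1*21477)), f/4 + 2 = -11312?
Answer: -15854*I*sqrt(58515)/19505 ≈ -196.62*I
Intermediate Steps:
f = -45256 (f = -8 + 4*(-11312) = -8 - 45248 = -45256)
o = I*sqrt(58515) (o = sqrt(-45256 + (8218 - 1*21477)) = sqrt(-45256 + (8218 - 21477)) = sqrt(-45256 - 13259) = sqrt(-58515) = I*sqrt(58515) ≈ 241.9*I)
((23998 + 31673) - 8109)/o = ((23998 + 31673) - 8109)/((I*sqrt(58515))) = (55671 - 8109)*(-I*sqrt(58515)/58515) = 47562*(-I*sqrt(58515)/58515) = -15854*I*sqrt(58515)/19505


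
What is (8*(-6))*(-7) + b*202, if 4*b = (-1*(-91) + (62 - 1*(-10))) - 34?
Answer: 13701/2 ≈ 6850.5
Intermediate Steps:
b = 129/4 (b = ((-1*(-91) + (62 - 1*(-10))) - 34)/4 = ((91 + (62 + 10)) - 34)/4 = ((91 + 72) - 34)/4 = (163 - 34)/4 = (¼)*129 = 129/4 ≈ 32.250)
(8*(-6))*(-7) + b*202 = (8*(-6))*(-7) + (129/4)*202 = -48*(-7) + 13029/2 = 336 + 13029/2 = 13701/2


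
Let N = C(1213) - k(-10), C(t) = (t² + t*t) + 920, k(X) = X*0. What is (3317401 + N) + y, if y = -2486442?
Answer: 3774617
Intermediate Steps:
k(X) = 0
C(t) = 920 + 2*t² (C(t) = (t² + t²) + 920 = 2*t² + 920 = 920 + 2*t²)
N = 2943658 (N = (920 + 2*1213²) - 1*0 = (920 + 2*1471369) + 0 = (920 + 2942738) + 0 = 2943658 + 0 = 2943658)
(3317401 + N) + y = (3317401 + 2943658) - 2486442 = 6261059 - 2486442 = 3774617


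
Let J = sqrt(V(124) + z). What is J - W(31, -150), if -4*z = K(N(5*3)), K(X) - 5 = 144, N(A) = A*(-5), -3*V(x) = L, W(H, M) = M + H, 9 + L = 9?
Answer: 119 + I*sqrt(149)/2 ≈ 119.0 + 6.1033*I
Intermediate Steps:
L = 0 (L = -9 + 9 = 0)
W(H, M) = H + M
V(x) = 0 (V(x) = -1/3*0 = 0)
N(A) = -5*A
K(X) = 149 (K(X) = 5 + 144 = 149)
z = -149/4 (z = -1/4*149 = -149/4 ≈ -37.250)
J = I*sqrt(149)/2 (J = sqrt(0 - 149/4) = sqrt(-149/4) = I*sqrt(149)/2 ≈ 6.1033*I)
J - W(31, -150) = I*sqrt(149)/2 - (31 - 150) = I*sqrt(149)/2 - 1*(-119) = I*sqrt(149)/2 + 119 = 119 + I*sqrt(149)/2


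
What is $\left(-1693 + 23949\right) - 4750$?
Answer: $17506$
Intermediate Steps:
$\left(-1693 + 23949\right) - 4750 = 22256 - 4750 = 17506$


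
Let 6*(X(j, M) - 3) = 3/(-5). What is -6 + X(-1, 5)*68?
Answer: 956/5 ≈ 191.20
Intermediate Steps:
X(j, M) = 29/10 (X(j, M) = 3 + (3/(-5))/6 = 3 + (3*(-1/5))/6 = 3 + (1/6)*(-3/5) = 3 - 1/10 = 29/10)
-6 + X(-1, 5)*68 = -6 + (29/10)*68 = -6 + 986/5 = 956/5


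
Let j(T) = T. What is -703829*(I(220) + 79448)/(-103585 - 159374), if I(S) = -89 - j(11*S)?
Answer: 54151899431/262959 ≈ 2.0593e+5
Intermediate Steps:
I(S) = -89 - 11*S
-703829*(I(220) + 79448)/(-103585 - 159374) = -703829*((-89 - 11*220) + 79448)/(-103585 - 159374) = -703829/((-262959/((-89 - 2420) + 79448))) = -703829/((-262959/(-2509 + 79448))) = -703829/((-262959/76939)) = -703829/((-262959*1/76939)) = -703829/(-262959/76939) = -703829*(-76939/262959) = 54151899431/262959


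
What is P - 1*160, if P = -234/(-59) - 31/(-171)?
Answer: -1572397/10089 ≈ -155.85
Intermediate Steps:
P = 41843/10089 (P = -234*(-1/59) - 31*(-1/171) = 234/59 + 31/171 = 41843/10089 ≈ 4.1474)
P - 1*160 = 41843/10089 - 1*160 = 41843/10089 - 160 = -1572397/10089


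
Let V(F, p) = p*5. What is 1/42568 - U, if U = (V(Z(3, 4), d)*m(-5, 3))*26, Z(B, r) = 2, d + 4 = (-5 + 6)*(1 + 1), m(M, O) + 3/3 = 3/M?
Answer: -17708287/42568 ≈ -416.00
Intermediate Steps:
m(M, O) = -1 + 3/M
d = -2 (d = -4 + (-5 + 6)*(1 + 1) = -4 + 1*2 = -4 + 2 = -2)
V(F, p) = 5*p
U = 416 (U = ((5*(-2))*((3 - 1*(-5))/(-5)))*26 = -(-2)*(3 + 5)*26 = -(-2)*8*26 = -10*(-8/5)*26 = 16*26 = 416)
1/42568 - U = 1/42568 - 1*416 = 1/42568 - 416 = -17708287/42568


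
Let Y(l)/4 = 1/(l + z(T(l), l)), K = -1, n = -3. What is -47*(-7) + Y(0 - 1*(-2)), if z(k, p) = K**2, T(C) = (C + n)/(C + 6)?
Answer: 991/3 ≈ 330.33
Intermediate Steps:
T(C) = (-3 + C)/(6 + C) (T(C) = (C - 3)/(C + 6) = (-3 + C)/(6 + C))
z(k, p) = 1 (z(k, p) = (-1)**2 = 1)
Y(l) = 4/(1 + l) (Y(l) = 4/(l + 1) = 4/(1 + l))
-47*(-7) + Y(0 - 1*(-2)) = -47*(-7) + 4/(1 + (0 - 1*(-2))) = 329 + 4/(1 + (0 + 2)) = 329 + 4/(1 + 2) = 329 + 4/3 = 991/3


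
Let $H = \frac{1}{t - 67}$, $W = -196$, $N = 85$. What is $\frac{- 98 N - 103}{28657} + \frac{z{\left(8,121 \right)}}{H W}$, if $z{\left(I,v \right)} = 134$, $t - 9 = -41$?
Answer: $\frac{189255447}{2808386} \approx 67.389$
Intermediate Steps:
$t = -32$ ($t = 9 - 41 = -32$)
$H = - \frac{1}{99}$ ($H = \frac{1}{-32 - 67} = \frac{1}{-99} = - \frac{1}{99} \approx -0.010101$)
$\frac{- 98 N - 103}{28657} + \frac{z{\left(8,121 \right)}}{H W} = \frac{\left(-98\right) 85 - 103}{28657} + \frac{134}{\left(- \frac{1}{99}\right) \left(-196\right)} = \left(-8330 - 103\right) \frac{1}{28657} + \frac{134}{\frac{196}{99}} = \left(-8433\right) \frac{1}{28657} + 134 \cdot \frac{99}{196} = - \frac{8433}{28657} + \frac{6633}{98} = \frac{189255447}{2808386}$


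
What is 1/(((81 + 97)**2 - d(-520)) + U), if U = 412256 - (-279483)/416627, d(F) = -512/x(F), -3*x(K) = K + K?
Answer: 27080755/12022288537287 ≈ 2.2525e-6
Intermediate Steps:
x(K) = -2*K/3 (x(K) = -(K + K)/3 = -2*K/3)
d(F) = 768/F (d(F) = -512*(-3/(2*F)) = -(-768)/F = 768/F)
U = 171757259995/416627 (U = 412256 - (-279483)/416627 = 412256 - 1*(-279483/416627) = 412256 + 279483/416627 = 171757259995/416627 ≈ 4.1226e+5)
1/(((81 + 97)**2 - d(-520)) + U) = 1/(((81 + 97)**2 - 768/(-520)) + 171757259995/416627) = 1/((178**2 - 768*(-1)/520) + 171757259995/416627) = 1/((31684 - 1*(-96/65)) + 171757259995/416627) = 1/((31684 + 96/65) + 171757259995/416627) = 1/(2059556/65 + 171757259995/416627) = 1/(12022288537287/27080755) = 27080755/12022288537287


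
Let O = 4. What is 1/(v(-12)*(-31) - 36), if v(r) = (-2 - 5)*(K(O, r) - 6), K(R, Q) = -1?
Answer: -1/1555 ≈ -0.00064309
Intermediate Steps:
v(r) = 49 (v(r) = (-2 - 5)*(-1 - 6) = -7*(-7) = 49)
1/(v(-12)*(-31) - 36) = 1/(49*(-31) - 36) = 1/(-1519 - 36) = 1/(-1555) = -1/1555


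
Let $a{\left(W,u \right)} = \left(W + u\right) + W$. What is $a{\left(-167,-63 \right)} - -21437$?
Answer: $21040$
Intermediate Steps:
$a{\left(W,u \right)} = u + 2 W$
$a{\left(-167,-63 \right)} - -21437 = \left(-63 + 2 \left(-167\right)\right) - -21437 = \left(-63 - 334\right) + 21437 = -397 + 21437 = 21040$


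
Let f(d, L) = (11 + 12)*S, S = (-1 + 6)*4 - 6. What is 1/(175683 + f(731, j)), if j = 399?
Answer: 1/176005 ≈ 5.6817e-6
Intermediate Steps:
S = 14 (S = 5*4 - 6 = 20 - 6 = 14)
f(d, L) = 322 (f(d, L) = (11 + 12)*14 = 23*14 = 322)
1/(175683 + f(731, j)) = 1/(175683 + 322) = 1/176005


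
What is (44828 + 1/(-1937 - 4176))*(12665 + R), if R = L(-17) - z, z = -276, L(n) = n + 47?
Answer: 3554489345673/6113 ≈ 5.8146e+8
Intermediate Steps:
L(n) = 47 + n
R = 306 (R = (47 - 17) - 1*(-276) = 30 + 276 = 306)
(44828 + 1/(-1937 - 4176))*(12665 + R) = (44828 + 1/(-1937 - 4176))*(12665 + 306) = (44828 + 1/(-6113))*12971 = (44828 - 1/6113)*12971 = (274033563/6113)*12971 = 3554489345673/6113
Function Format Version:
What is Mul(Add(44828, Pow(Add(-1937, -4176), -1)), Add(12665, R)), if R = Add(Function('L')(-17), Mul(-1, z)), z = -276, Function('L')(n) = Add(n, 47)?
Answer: Rational(3554489345673, 6113) ≈ 5.8146e+8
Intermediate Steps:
Function('L')(n) = Add(47, n)
R = 306 (R = Add(Add(47, -17), Mul(-1, -276)) = Add(30, 276) = 306)
Mul(Add(44828, Pow(Add(-1937, -4176), -1)), Add(12665, R)) = Mul(Add(44828, Pow(Add(-1937, -4176), -1)), Add(12665, 306)) = Mul(Add(44828, Pow(-6113, -1)), 12971) = Mul(Add(44828, Rational(-1, 6113)), 12971) = Mul(Rational(274033563, 6113), 12971) = Rational(3554489345673, 6113)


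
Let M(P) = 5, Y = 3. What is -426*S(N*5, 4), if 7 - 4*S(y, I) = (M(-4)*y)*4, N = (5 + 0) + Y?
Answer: 168909/2 ≈ 84455.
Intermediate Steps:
N = 8 (N = (5 + 0) + 3 = 5 + 3 = 8)
S(y, I) = 7/4 - 5*y (S(y, I) = 7/4 - 5*y*4/4 = 7/4 - 5*y)
-426*S(N*5, 4) = -426*(7/4 - 40*5) = -426*(7/4 - 5*40) = -426*(7/4 - 200) = -426*(-793/4) = 168909/2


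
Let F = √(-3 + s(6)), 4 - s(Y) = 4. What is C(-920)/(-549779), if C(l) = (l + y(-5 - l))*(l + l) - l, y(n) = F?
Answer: -1693720/549779 + 1840*I*√3/549779 ≈ -3.0807 + 0.0057968*I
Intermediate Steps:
s(Y) = 0 (s(Y) = 4 - 1*4 = 4 - 4 = 0)
F = I*√3 (F = √(-3 + 0) = √(-3) = I*√3 ≈ 1.732*I)
y(n) = I*√3
C(l) = -l + 2*l*(l + I*√3) (C(l) = (l + I*√3)*(l + l) - l = (l + I*√3)*(2*l) - l = 2*l*(l + I*√3) - l = -l + 2*l*(l + I*√3))
C(-920)/(-549779) = -920*(-1 + 2*(-920) + 2*I*√3)/(-549779) = -920*(-1 - 1840 + 2*I*√3)*(-1/549779) = -920*(-1841 + 2*I*√3)*(-1/549779) = (1693720 - 1840*I*√3)*(-1/549779) = -1693720/549779 + 1840*I*√3/549779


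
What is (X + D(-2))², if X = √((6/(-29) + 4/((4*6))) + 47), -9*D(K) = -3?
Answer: (58 + √1421754)²/30276 ≈ 51.639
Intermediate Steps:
D(K) = ⅓ (D(K) = -⅑*(-3) = ⅓)
X = √1421754/174 (X = √((6*(-1/29) + 4/24) + 47) = √((-6/29 + 4*(1/24)) + 47) = √((-6/29 + ⅙) + 47) = √(-7/174 + 47) = √(8171/174) = √1421754/174 ≈ 6.8527)
(X + D(-2))² = (√1421754/174 + ⅓)² = (⅓ + √1421754/174)²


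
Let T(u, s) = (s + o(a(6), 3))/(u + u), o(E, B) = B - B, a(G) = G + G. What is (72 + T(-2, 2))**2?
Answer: 20449/4 ≈ 5112.3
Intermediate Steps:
a(G) = 2*G
o(E, B) = 0
T(u, s) = s/(2*u) (T(u, s) = (s + 0)/(u + u) = s/((2*u)) = s*(1/(2*u)) = s/(2*u))
(72 + T(-2, 2))**2 = (72 + (1/2)*2/(-2))**2 = (72 + (1/2)*2*(-1/2))**2 = (72 - 1/2)**2 = (143/2)**2 = 20449/4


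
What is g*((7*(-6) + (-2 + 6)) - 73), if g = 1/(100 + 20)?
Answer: -37/40 ≈ -0.92500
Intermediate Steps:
g = 1/120 ≈ 0.0083333
g*((7*(-6) + (-2 + 6)) - 73) = ((7*(-6) + (-2 + 6)) - 73)/120 = ((-42 + 4) - 73)/120 = (-38 - 73)/120 = (1/120)*(-111) = -37/40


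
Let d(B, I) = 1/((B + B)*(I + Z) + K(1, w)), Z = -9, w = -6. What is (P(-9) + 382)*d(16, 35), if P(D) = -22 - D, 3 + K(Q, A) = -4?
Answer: 123/275 ≈ 0.44727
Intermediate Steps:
K(Q, A) = -7 (K(Q, A) = -3 - 4 = -7)
d(B, I) = 1/(-7 + 2*B*(-9 + I)) (d(B, I) = 1/((B + B)*(I - 9) - 7) = 1/((2*B)*(-9 + I) - 7) = 1/(2*B*(-9 + I) - 7) = 1/(-7 + 2*B*(-9 + I)))
(P(-9) + 382)*d(16, 35) = ((-22 - 1*(-9)) + 382)/(-7 - 18*16 + 2*16*35) = ((-22 + 9) + 382)/(-7 - 288 + 1120) = (-13 + 382)/825 = 369*(1/825) = 123/275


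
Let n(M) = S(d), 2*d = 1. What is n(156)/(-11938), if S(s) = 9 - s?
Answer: -17/23876 ≈ -0.00071201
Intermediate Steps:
d = ½ (d = (½)*1 = ½ ≈ 0.50000)
n(M) = 17/2 (n(M) = 9 - 1*½ = 9 - ½ = 17/2)
n(156)/(-11938) = (17/2)/(-11938) = (17/2)*(-1/11938) = -17/23876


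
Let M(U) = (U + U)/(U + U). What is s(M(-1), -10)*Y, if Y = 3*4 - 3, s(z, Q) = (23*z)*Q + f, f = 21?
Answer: -1881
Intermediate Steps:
M(U) = 1 (M(U) = (2*U)/((2*U)) = (2*U)*(1/(2*U)) = 1)
s(z, Q) = 21 + 23*Q*z (s(z, Q) = (23*z)*Q + 21 = 23*Q*z + 21 = 21 + 23*Q*z)
Y = 9 (Y = 12 - 3 = 9)
s(M(-1), -10)*Y = (21 + 23*(-10)*1)*9 = (21 - 230)*9 = -209*9 = -1881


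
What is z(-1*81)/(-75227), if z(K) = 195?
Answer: -195/75227 ≈ -0.0025922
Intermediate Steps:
z(-1*81)/(-75227) = 195/(-75227) = 195*(-1/75227) = -195/75227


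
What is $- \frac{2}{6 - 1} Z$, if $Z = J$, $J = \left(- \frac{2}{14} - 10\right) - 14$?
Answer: $\frac{338}{35} \approx 9.6571$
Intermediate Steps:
$J = - \frac{169}{7}$ ($J = \left(\left(-2\right) \frac{1}{14} - 10\right) - 14 = \left(- \frac{1}{7} - 10\right) - 14 = - \frac{71}{7} - 14 = - \frac{169}{7} \approx -24.143$)
$Z = - \frac{169}{7} \approx -24.143$
$- \frac{2}{6 - 1} Z = - \frac{2}{6 - 1} \left(- \frac{169}{7}\right) = - \frac{2}{5} \left(- \frac{169}{7}\right) = \left(-2\right) \frac{1}{5} \left(- \frac{169}{7}\right) = \left(- \frac{2}{5}\right) \left(- \frac{169}{7}\right) = \frac{338}{35}$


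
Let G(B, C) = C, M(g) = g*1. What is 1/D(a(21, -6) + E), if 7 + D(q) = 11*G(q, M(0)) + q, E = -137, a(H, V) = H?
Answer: -1/123 ≈ -0.0081301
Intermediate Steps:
M(g) = g
D(q) = -7 + q (D(q) = -7 + (11*0 + q) = -7 + (0 + q) = -7 + q)
1/D(a(21, -6) + E) = 1/(-7 + (21 - 137)) = 1/(-7 - 116) = 1/(-123) = -1/123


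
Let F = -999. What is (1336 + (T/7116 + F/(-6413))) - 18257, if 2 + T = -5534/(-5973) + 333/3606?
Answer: -503991842827346267/29785265562888 ≈ -16921.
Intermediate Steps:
T = -7044221/7179546 (T = -2 + (-5534/(-5973) + 333/3606) = -2 + (-5534*(-1/5973) + 333*(1/3606)) = -2 + (5534/5973 + 111/1202) = -2 + 7314871/7179546 = -7044221/7179546 ≈ -0.98115)
(1336 + (T/7116 + F/(-6413))) - 18257 = (1336 + (-7044221/7179546/7116 - 999/(-6413))) - 18257 = (1336 + (-7044221/7179546*1/7116 - 999*(-1/6413))) - 18257 = (1336 + (-7044221/51089649336 + 999/6413)) - 18257 = (1336 + 4635762281581/29785265562888) - 18257 = 39797750554299949/29785265562888 - 18257 = -503991842827346267/29785265562888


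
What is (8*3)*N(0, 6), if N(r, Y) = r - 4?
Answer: -96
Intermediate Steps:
N(r, Y) = -4 + r
(8*3)*N(0, 6) = (8*3)*(-4 + 0) = 24*(-4) = -96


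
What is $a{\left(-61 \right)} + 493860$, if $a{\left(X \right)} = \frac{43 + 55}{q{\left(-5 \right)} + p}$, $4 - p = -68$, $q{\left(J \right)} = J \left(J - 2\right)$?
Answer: $\frac{52843118}{107} \approx 4.9386 \cdot 10^{5}$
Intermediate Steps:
$q{\left(J \right)} = J \left(-2 + J\right)$
$p = 72$ ($p = 4 - -68 = 4 + 68 = 72$)
$a{\left(X \right)} = \frac{98}{107}$ ($a{\left(X \right)} = \frac{43 + 55}{- 5 \left(-2 - 5\right) + 72} = \frac{98}{\left(-5\right) \left(-7\right) + 72} = \frac{98}{35 + 72} = \frac{98}{107}$)
$a{\left(-61 \right)} + 493860 = \frac{98}{107} + 493860 = \frac{52843118}{107}$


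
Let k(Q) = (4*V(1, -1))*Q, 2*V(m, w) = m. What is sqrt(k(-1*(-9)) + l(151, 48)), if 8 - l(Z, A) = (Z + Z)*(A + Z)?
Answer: 2*I*sqrt(15018) ≈ 245.1*I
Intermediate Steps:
V(m, w) = m/2
l(Z, A) = 8 - 2*Z*(A + Z) (l(Z, A) = 8 - (Z + Z)*(A + Z) = 8 - 2*Z*(A + Z))
k(Q) = 2*Q (k(Q) = (4*((1/2)*1))*Q = (4*(1/2))*Q = 2*Q)
sqrt(k(-1*(-9)) + l(151, 48)) = sqrt(2*(-1*(-9)) + (8 - 2*151**2 - 2*48*151)) = sqrt(2*9 + (8 - 2*22801 - 14496)) = sqrt(18 + (8 - 45602 - 14496)) = sqrt(18 - 60090) = sqrt(-60072) = 2*I*sqrt(15018)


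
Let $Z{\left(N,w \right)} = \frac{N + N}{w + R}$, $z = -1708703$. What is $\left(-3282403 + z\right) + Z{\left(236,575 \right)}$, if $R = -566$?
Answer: $- \frac{44919482}{9} \approx -4.9911 \cdot 10^{6}$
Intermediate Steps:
$Z{\left(N,w \right)} = \frac{2 N}{-566 + w}$ ($Z{\left(N,w \right)} = \frac{N + N}{w - 566} = \frac{2 N}{-566 + w}$)
$\left(-3282403 + z\right) + Z{\left(236,575 \right)} = \left(-3282403 - 1708703\right) + 2 \cdot 236 \frac{1}{-566 + 575} = -4991106 + 2 \cdot 236 \cdot \frac{1}{9} = -4991106 + \frac{472}{9} = - \frac{44919482}{9}$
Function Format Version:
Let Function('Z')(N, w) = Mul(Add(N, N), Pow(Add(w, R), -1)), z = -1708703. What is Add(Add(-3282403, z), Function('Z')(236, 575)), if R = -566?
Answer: Rational(-44919482, 9) ≈ -4.9911e+6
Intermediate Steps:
Function('Z')(N, w) = Mul(2, N, Pow(Add(-566, w), -1)) (Function('Z')(N, w) = Mul(Add(N, N), Pow(Add(w, -566), -1)) = Mul(Mul(2, N), Pow(Add(-566, w), -1)) = Mul(2, N, Pow(Add(-566, w), -1)))
Add(Add(-3282403, z), Function('Z')(236, 575)) = Add(Add(-3282403, -1708703), Mul(2, 236, Pow(Add(-566, 575), -1))) = Add(-4991106, Mul(2, 236, Pow(9, -1))) = Add(-4991106, Mul(2, 236, Rational(1, 9))) = Add(-4991106, Rational(472, 9)) = Rational(-44919482, 9)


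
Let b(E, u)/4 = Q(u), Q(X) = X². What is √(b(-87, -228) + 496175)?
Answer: √704111 ≈ 839.11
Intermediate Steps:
b(E, u) = 4*u²
√(b(-87, -228) + 496175) = √(4*(-228)² + 496175) = √(4*51984 + 496175) = √(207936 + 496175) = √704111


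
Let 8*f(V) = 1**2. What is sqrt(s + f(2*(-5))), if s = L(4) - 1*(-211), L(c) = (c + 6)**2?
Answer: sqrt(4978)/4 ≈ 17.639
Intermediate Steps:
L(c) = (6 + c)**2
s = 311 (s = (6 + 4)**2 - 1*(-211) = 10**2 + 211 = 100 + 211 = 311)
f(V) = 1/8 (f(V) = (1/8)*1**2 = (1/8)*1 = 1/8)
sqrt(s + f(2*(-5))) = sqrt(311 + 1/8) = sqrt(2489/8) = sqrt(4978)/4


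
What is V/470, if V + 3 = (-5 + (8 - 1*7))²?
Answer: 13/470 ≈ 0.027660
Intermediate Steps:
V = 13 (V = -3 + (-5 + (8 - 1*7))² = -3 + (-5 + (8 - 7))² = -3 + (-5 + 1)² = -3 + (-4)² = -3 + 16 = 13)
V/470 = 13/470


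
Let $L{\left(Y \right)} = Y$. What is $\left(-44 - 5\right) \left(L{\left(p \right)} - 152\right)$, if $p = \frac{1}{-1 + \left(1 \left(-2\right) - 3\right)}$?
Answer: $\frac{44737}{6} \approx 7456.2$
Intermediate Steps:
$p = - \frac{1}{6}$ ($p = \frac{1}{-1 - 5} = \frac{1}{-6} = - \frac{1}{6} \approx -0.16667$)
$\left(-44 - 5\right) \left(L{\left(p \right)} - 152\right) = \left(-44 - 5\right) \left(- \frac{1}{6} - 152\right) = \left(-44 - 5\right) \left(- \frac{913}{6}\right) = \left(-49\right) \left(- \frac{913}{6}\right) = \frac{44737}{6}$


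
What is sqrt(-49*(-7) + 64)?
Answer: sqrt(407) ≈ 20.174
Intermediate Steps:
sqrt(-49*(-7) + 64) = sqrt(343 + 64) = sqrt(407)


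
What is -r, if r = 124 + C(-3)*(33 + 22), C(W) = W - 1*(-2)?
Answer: -69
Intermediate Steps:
C(W) = 2 + W (C(W) = W + 2 = 2 + W)
r = 69 (r = 124 + (2 - 3)*(33 + 22) = 124 - 1*55 = 124 - 55 = 69)
-r = -1*69 = -69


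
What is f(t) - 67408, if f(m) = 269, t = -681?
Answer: -67139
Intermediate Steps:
f(t) - 67408 = 269 - 67408 = -67139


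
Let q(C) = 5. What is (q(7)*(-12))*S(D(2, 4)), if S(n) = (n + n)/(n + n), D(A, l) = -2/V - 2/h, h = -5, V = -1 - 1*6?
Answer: -60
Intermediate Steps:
V = -7 (V = -1 - 6 = -7)
D(A, l) = 24/35 (D(A, l) = -2/(-7) - 2/(-5) = -2*(-⅐) - 2*(-⅕) = 2/7 + ⅖ = 24/35)
S(n) = 1 (S(n) = (2*n)/((2*n)) = (2*n)*(1/(2*n)) = 1)
(q(7)*(-12))*S(D(2, 4)) = (5*(-12))*1 = -60*1 = -60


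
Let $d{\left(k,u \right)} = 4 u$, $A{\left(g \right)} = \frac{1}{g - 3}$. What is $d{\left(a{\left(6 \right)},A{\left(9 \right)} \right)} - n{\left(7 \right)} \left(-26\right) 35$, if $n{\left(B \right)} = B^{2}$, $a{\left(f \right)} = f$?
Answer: $\frac{133772}{3} \approx 44591.0$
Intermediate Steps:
$A{\left(g \right)} = \frac{1}{-3 + g}$
$d{\left(a{\left(6 \right)},A{\left(9 \right)} \right)} - n{\left(7 \right)} \left(-26\right) 35 = \frac{4}{-3 + 9} - 7^{2} \left(-26\right) 35 = \frac{4}{6} - 49 \left(-26\right) 35 = 4 \cdot \frac{1}{6} - \left(-1274\right) 35 = \frac{2}{3} - -44590 = \frac{2}{3} + 44590 = \frac{133772}{3}$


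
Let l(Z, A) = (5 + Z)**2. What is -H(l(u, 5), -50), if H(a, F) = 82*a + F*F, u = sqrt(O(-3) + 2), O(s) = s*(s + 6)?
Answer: -3976 - 820*I*sqrt(7) ≈ -3976.0 - 2169.5*I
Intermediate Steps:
O(s) = s*(6 + s)
u = I*sqrt(7) (u = sqrt(-3*(6 - 3) + 2) = sqrt(-3*3 + 2) = sqrt(-9 + 2) = sqrt(-7) = I*sqrt(7) ≈ 2.6458*I)
H(a, F) = F**2 + 82*a (H(a, F) = 82*a + F**2 = F**2 + 82*a)
-H(l(u, 5), -50) = -((-50)**2 + 82*(5 + I*sqrt(7))**2) = -(2500 + 82*(5 + I*sqrt(7))**2) = -2500 - 82*(5 + I*sqrt(7))**2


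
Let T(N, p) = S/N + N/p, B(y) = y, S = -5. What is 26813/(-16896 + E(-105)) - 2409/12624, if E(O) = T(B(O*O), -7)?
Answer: -70373301197/42846440912 ≈ -1.6425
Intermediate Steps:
T(N, p) = -5/N + N/p
E(O) = -5/O² - O²/7 (E(O) = -5/O² + (O*O)/(-7) = -5/O² + O²*(-⅐) = -5/O² - O²/7)
26813/(-16896 + E(-105)) - 2409/12624 = 26813/(-16896 + (⅐)*(-35 - 1*(-105)⁴)/(-105)²) - 2409/12624 = 26813/(-16896 + (⅐)*(1/11025)*(-35 - 1*121550625)) - 2409*1/12624 = 26813/(-16896 + (⅐)*(1/11025)*(-35 - 121550625)) - 803/4208 = 26813/(-16896 + (⅐)*(1/11025)*(-121550660)) - 803/4208 = 26813/(-16896 - 3472876/2205) - 803/4208 = 26813/(-40728556/2205) - 803/4208 = 26813*(-2205/40728556) - 803/4208 = -59122665/40728556 - 803/4208 = -70373301197/42846440912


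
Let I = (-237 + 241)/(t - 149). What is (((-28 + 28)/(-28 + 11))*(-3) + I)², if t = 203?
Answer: 4/729 ≈ 0.0054870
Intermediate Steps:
I = 2/27 (I = (-237 + 241)/(203 - 149) = 4/54 = 4*(1/54) = 2/27 ≈ 0.074074)
(((-28 + 28)/(-28 + 11))*(-3) + I)² = (((-28 + 28)/(-28 + 11))*(-3) + 2/27)² = ((0/(-17))*(-3) + 2/27)² = ((0*(-1/17))*(-3) + 2/27)² = (0*(-3) + 2/27)² = (0 + 2/27)² = (2/27)² = 4/729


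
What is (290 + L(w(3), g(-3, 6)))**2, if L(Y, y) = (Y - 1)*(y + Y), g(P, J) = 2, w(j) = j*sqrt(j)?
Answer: 99252 + 1890*sqrt(3) ≈ 1.0253e+5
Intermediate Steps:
w(j) = j**(3/2)
L(Y, y) = (-1 + Y)*(Y + y)
(290 + L(w(3), g(-3, 6)))**2 = (290 + ((3**(3/2))**2 - 3**(3/2) - 1*2 + 3**(3/2)*2))**2 = (290 + ((3*sqrt(3))**2 - 3*sqrt(3) - 2 + (3*sqrt(3))*2))**2 = (290 + (27 - 3*sqrt(3) - 2 + 6*sqrt(3)))**2 = (290 + (25 + 3*sqrt(3)))**2 = (315 + 3*sqrt(3))**2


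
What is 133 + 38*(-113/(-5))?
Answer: 4959/5 ≈ 991.80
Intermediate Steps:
133 + 38*(-113/(-5)) = 133 + 38*(-113*(-⅕)) = 133 + 38*(113/5) = 133 + 4294/5 = 4959/5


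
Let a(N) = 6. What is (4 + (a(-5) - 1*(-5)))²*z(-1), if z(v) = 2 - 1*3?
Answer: -225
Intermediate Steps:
z(v) = -1 (z(v) = 2 - 3 = -1)
(4 + (a(-5) - 1*(-5)))²*z(-1) = (4 + (6 - 1*(-5)))²*(-1) = (4 + (6 + 5))²*(-1) = (4 + 11)²*(-1) = 15²*(-1) = 225*(-1) = -225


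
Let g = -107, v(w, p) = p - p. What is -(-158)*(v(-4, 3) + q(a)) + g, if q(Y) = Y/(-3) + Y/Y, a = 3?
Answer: -107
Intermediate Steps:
v(w, p) = 0
q(Y) = 1 - Y/3 (q(Y) = Y*(-⅓) + 1 = -Y/3 + 1 = 1 - Y/3)
-(-158)*(v(-4, 3) + q(a)) + g = -(-158)*(0 + (1 - ⅓*3)) - 107 = -(-158)*(0 + (1 - 1)) - 107 = -(-158)*(0 + 0) - 107 = -(-158)*0 - 107 = -79*0 - 107 = 0 - 107 = -107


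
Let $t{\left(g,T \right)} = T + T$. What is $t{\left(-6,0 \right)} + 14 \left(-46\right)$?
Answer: $-644$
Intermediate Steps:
$t{\left(g,T \right)} = 2 T$
$t{\left(-6,0 \right)} + 14 \left(-46\right) = 2 \cdot 0 + 14 \left(-46\right) = 0 - 644 = -644$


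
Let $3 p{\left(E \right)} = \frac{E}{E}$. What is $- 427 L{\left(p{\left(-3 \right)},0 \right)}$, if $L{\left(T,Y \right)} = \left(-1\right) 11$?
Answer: $4697$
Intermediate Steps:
$p{\left(E \right)} = \frac{1}{3}$ ($p{\left(E \right)} = \frac{E \frac{1}{E}}{3} = \frac{1}{3} \cdot 1 = \frac{1}{3}$)
$L{\left(T,Y \right)} = -11$
$- 427 L{\left(p{\left(-3 \right)},0 \right)} = \left(-427\right) \left(-11\right) = 4697$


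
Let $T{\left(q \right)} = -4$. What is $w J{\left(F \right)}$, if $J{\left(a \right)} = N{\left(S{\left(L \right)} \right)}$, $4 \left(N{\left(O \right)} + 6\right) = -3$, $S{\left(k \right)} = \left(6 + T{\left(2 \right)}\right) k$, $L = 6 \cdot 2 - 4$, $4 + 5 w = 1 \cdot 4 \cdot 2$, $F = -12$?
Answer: $- \frac{27}{5} \approx -5.4$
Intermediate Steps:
$w = \frac{4}{5}$ ($w = - \frac{4}{5} + \frac{1 \cdot 4 \cdot 2}{5} = - \frac{4}{5} + \frac{4 \cdot 2}{5} = - \frac{4}{5} + \frac{1}{5} \cdot 8 = - \frac{4}{5} + \frac{8}{5} = \frac{4}{5} \approx 0.8$)
$L = 8$ ($L = 12 - 4 = 8$)
$S{\left(k \right)} = 2 k$ ($S{\left(k \right)} = \left(6 - 4\right) k = 2 k$)
$N{\left(O \right)} = - \frac{27}{4}$ ($N{\left(O \right)} = -6 + \frac{1}{4} \left(-3\right) = -6 - \frac{3}{4} = - \frac{27}{4}$)
$J{\left(a \right)} = - \frac{27}{4}$
$w J{\left(F \right)} = \frac{4}{5} \left(- \frac{27}{4}\right) = - \frac{27}{5}$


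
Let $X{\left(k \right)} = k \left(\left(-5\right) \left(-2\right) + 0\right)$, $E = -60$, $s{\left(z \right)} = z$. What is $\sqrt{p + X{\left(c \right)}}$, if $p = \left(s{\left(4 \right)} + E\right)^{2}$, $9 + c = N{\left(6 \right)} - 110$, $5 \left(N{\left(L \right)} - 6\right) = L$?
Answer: $\sqrt{2018} \approx 44.922$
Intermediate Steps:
$N{\left(L \right)} = 6 + \frac{L}{5}$
$c = - \frac{559}{5}$ ($c = -9 + \left(\left(6 + \frac{1}{5} \cdot 6\right) - 110\right) = -9 + \left(\left(6 + \frac{6}{5}\right) - 110\right) = -9 + \left(\frac{36}{5} - 110\right) = -9 - \frac{514}{5} = - \frac{559}{5} \approx -111.8$)
$X{\left(k \right)} = 10 k$ ($X{\left(k \right)} = k \left(10 + 0\right) = k 10 = 10 k$)
$p = 3136$ ($p = \left(4 - 60\right)^{2} = \left(-56\right)^{2} = 3136$)
$\sqrt{p + X{\left(c \right)}} = \sqrt{3136 + 10 \left(- \frac{559}{5}\right)} = \sqrt{3136 - 1118} = \sqrt{2018}$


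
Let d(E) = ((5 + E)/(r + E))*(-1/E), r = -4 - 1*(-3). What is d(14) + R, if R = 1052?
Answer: 191445/182 ≈ 1051.9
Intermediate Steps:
r = -1 (r = -4 + 3 = -1)
d(E) = -(5 + E)/(E*(-1 + E)) (d(E) = ((5 + E)/(-1 + E))*(-1/E) = -(5 + E)/(E*(-1 + E)))
d(14) + R = (-5 - 1*14)/(14*(-1 + 14)) + 1052 = (1/14)*(-5 - 14)/13 + 1052 = (1/14)*(1/13)*(-19) + 1052 = -19/182 + 1052 = 191445/182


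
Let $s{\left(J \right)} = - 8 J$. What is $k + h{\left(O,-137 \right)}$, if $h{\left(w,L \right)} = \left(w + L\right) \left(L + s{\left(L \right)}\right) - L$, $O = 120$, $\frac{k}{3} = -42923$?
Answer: $-144935$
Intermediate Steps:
$k = -128769$ ($k = 3 \left(-42923\right) = -128769$)
$h{\left(w,L \right)} = - L - 7 L \left(L + w\right)$ ($h{\left(w,L \right)} = \left(w + L\right) \left(L - 8 L\right) - L = \left(L + w\right) \left(- 7 L\right) - L = - 7 L \left(L + w\right) - L = - L - 7 L \left(L + w\right)$)
$k + h{\left(O,-137 \right)} = -128769 - 137 \left(-1 - -959 - 840\right) = -128769 - 137 \left(-1 + 959 - 840\right) = -128769 - 16166 = -144935$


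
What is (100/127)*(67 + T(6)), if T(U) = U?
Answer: 7300/127 ≈ 57.480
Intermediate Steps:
(100/127)*(67 + T(6)) = (100/127)*(67 + 6) = (100*(1/127))*73 = (100/127)*73 = 7300/127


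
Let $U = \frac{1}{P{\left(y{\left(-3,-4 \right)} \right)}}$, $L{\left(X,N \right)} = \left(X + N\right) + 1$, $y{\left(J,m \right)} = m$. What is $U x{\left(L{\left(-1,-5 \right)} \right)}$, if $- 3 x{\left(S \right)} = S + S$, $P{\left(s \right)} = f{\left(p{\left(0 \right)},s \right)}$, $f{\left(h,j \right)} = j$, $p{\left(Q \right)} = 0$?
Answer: $- \frac{5}{6} \approx -0.83333$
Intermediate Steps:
$P{\left(s \right)} = s$
$L{\left(X,N \right)} = 1 + N + X$ ($L{\left(X,N \right)} = \left(N + X\right) + 1 = 1 + N + X$)
$x{\left(S \right)} = - \frac{2 S}{3}$ ($x{\left(S \right)} = - \frac{S + S}{3} = - \frac{2 S}{3}$)
$U = - \frac{1}{4}$ ($U = \frac{1}{-4} = - \frac{1}{4} \approx -0.25$)
$U x{\left(L{\left(-1,-5 \right)} \right)} = - \frac{\left(- \frac{2}{3}\right) \left(1 - 5 - 1\right)}{4} = - \frac{\left(- \frac{2}{3}\right) \left(-5\right)}{4} = \left(- \frac{1}{4}\right) \frac{10}{3} = - \frac{5}{6}$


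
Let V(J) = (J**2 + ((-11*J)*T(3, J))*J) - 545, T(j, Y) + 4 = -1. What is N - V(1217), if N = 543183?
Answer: -82397256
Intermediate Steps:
T(j, Y) = -5 (T(j, Y) = -4 - 1 = -5)
V(J) = -545 + 56*J**2 (V(J) = (J**2 + (-11*J*(-5))*J) - 545 = (J**2 + (55*J)*J) - 545 = (J**2 + 55*J**2) - 545 = 56*J**2 - 545 = -545 + 56*J**2)
N - V(1217) = 543183 - (-545 + 56*1217**2) = 543183 - (-545 + 56*1481089) = 543183 - (-545 + 82940984) = 543183 - 1*82940439 = 543183 - 82940439 = -82397256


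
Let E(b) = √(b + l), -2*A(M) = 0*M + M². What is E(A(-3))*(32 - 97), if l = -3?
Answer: -65*I*√30/2 ≈ -178.01*I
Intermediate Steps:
A(M) = -M²/2 (A(M) = -(0*M + M²)/2 = -(0 + M²)/2 = -M²/2)
E(b) = √(-3 + b) (E(b) = √(b - 3) = √(-3 + b))
E(A(-3))*(32 - 97) = √(-3 - ½*(-3)²)*(32 - 97) = √(-3 - ½*9)*(-65) = √(-3 - 9/2)*(-65) = √(-15/2)*(-65) = (I*√30/2)*(-65) = -65*I*√30/2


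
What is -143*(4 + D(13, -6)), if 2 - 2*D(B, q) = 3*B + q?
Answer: 3289/2 ≈ 1644.5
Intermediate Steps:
D(B, q) = 1 - 3*B/2 - q/2 (D(B, q) = 1 - (3*B + q)/2 = 1 - (q + 3*B)/2 = 1 + (-3*B/2 - q/2) = 1 - 3*B/2 - q/2)
-143*(4 + D(13, -6)) = -143*(4 + (1 - 3/2*13 - ½*(-6))) = -143*(4 + (1 - 39/2 + 3)) = -143*(4 - 31/2) = -143*(-23/2) = 3289/2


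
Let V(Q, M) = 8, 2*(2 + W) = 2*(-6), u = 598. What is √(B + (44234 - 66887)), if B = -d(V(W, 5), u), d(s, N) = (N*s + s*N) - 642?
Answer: I*√31579 ≈ 177.7*I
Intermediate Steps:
W = -8 (W = -2 + (2*(-6))/2 = -2 + (½)*(-12) = -2 - 6 = -8)
d(s, N) = -642 + 2*N*s (d(s, N) = (N*s + N*s) - 642 = 2*N*s - 642 = -642 + 2*N*s)
B = -8926 (B = -(-642 + 2*598*8) = -(-642 + 9568) = -1*8926 = -8926)
√(B + (44234 - 66887)) = √(-8926 + (44234 - 66887)) = √(-8926 - 22653) = √(-31579) = I*√31579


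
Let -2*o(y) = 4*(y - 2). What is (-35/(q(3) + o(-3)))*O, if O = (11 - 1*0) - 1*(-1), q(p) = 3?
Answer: -420/13 ≈ -32.308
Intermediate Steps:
o(y) = 4 - 2*y (o(y) = -2*(y - 2) = -2*(-2 + y) = -(-8 + 4*y)/2 = 4 - 2*y)
O = 12 (O = (11 + 0) + 1 = 11 + 1 = 12)
(-35/(q(3) + o(-3)))*O = -35/(3 + (4 - 2*(-3)))*12 = -35/(3 + (4 + 6))*12 = -35/(3 + 10)*12 = -35/13*12 = -420/13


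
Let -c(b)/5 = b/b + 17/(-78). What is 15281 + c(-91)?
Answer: 1191613/78 ≈ 15277.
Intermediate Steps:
c(b) = -305/78 (c(b) = -5*(b/b + 17/(-78)) = -5*(1 + 17*(-1/78)) = -5*(1 - 17/78) = -5*61/78 = -305/78)
15281 + c(-91) = 15281 - 305/78 = 1191613/78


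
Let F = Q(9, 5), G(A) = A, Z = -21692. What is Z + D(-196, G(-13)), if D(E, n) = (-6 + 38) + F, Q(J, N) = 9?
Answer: -21651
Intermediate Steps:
F = 9
D(E, n) = 41 (D(E, n) = (-6 + 38) + 9 = 32 + 9 = 41)
Z + D(-196, G(-13)) = -21692 + 41 = -21651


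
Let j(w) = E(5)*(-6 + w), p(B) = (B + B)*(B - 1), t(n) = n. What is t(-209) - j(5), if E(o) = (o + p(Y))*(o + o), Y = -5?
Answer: 441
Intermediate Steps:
p(B) = 2*B*(-1 + B) (p(B) = (2*B)*(-1 + B) = 2*B*(-1 + B))
E(o) = 2*o*(60 + o) (E(o) = (o + 2*(-5)*(-1 - 5))*(o + o) = (o + 2*(-5)*(-6))*(2*o) = (o + 60)*(2*o) = (60 + o)*(2*o) = 2*o*(60 + o))
j(w) = -3900 + 650*w (j(w) = (2*5*(60 + 5))*(-6 + w) = (2*5*65)*(-6 + w) = 650*(-6 + w) = -3900 + 650*w)
t(-209) - j(5) = -209 - (-3900 + 650*5) = -209 - (-3900 + 3250) = -209 - 1*(-650) = -209 + 650 = 441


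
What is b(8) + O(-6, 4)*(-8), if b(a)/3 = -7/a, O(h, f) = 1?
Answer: -85/8 ≈ -10.625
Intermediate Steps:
b(a) = -21/a (b(a) = 3*(-7/a) = -21/a)
b(8) + O(-6, 4)*(-8) = -21/8 + 1*(-8) = -21*⅛ - 8 = -21/8 - 8 = -85/8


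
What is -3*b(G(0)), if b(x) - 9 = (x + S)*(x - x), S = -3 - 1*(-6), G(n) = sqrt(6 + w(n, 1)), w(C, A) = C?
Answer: -27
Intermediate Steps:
G(n) = sqrt(6 + n)
S = 3 (S = -3 + 6 = 3)
b(x) = 9 (b(x) = 9 + (x + 3)*(x - x) = 9 + (3 + x)*0 = 9 + 0 = 9)
-3*b(G(0)) = -3*9 = -27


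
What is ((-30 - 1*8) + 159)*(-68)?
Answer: -8228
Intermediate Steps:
((-30 - 1*8) + 159)*(-68) = ((-30 - 8) + 159)*(-68) = (-38 + 159)*(-68) = 121*(-68) = -8228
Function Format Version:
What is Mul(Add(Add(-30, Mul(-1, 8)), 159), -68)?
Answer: -8228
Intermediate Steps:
Mul(Add(Add(-30, Mul(-1, 8)), 159), -68) = Mul(Add(Add(-30, -8), 159), -68) = Mul(Add(-38, 159), -68) = Mul(121, -68) = -8228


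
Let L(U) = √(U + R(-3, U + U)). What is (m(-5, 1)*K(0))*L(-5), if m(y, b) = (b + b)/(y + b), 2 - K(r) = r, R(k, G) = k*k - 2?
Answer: -√2 ≈ -1.4142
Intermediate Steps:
R(k, G) = -2 + k² (R(k, G) = k² - 2 = -2 + k²)
K(r) = 2 - r
L(U) = √(7 + U) (L(U) = √(U + (-2 + (-3)²)) = √(U + (-2 + 9)) = √(U + 7) = √(7 + U))
m(y, b) = 2*b/(b + y) (m(y, b) = (2*b)/(b + y) = 2*b/(b + y))
(m(-5, 1)*K(0))*L(-5) = ((2*1/(1 - 5))*(2 - 1*0))*√(7 - 5) = ((2*1/(-4))*(2 + 0))*√2 = ((2*1*(-¼))*2)*√2 = (-½*2)*√2 = -√2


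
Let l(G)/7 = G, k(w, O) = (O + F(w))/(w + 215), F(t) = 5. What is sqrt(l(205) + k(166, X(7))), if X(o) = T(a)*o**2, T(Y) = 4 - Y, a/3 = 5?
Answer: sqrt(23122509)/127 ≈ 37.863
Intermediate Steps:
a = 15 (a = 3*5 = 15)
X(o) = -11*o**2 (X(o) = (4 - 1*15)*o**2 = (4 - 15)*o**2 = -11*o**2)
k(w, O) = (5 + O)/(215 + w) (k(w, O) = (O + 5)/(w + 215) = (5 + O)/(215 + w))
l(G) = 7*G
sqrt(l(205) + k(166, X(7))) = sqrt(7*205 + (5 - 11*7**2)/(215 + 166)) = sqrt(1435 + (5 - 11*49)/381) = sqrt(1435 + (5 - 539)/381) = sqrt(1435 + (1/381)*(-534)) = sqrt(1435 - 178/127) = sqrt(182067/127) = sqrt(23122509)/127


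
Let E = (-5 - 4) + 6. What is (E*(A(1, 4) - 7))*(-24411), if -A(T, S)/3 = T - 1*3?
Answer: -73233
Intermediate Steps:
A(T, S) = 9 - 3*T (A(T, S) = -3*(T - 1*3) = -3*(T - 3) = -3*(-3 + T) = 9 - 3*T)
E = -3 (E = -9 + 6 = -3)
(E*(A(1, 4) - 7))*(-24411) = -3*((9 - 3*1) - 7)*(-24411) = -3*((9 - 3) - 7)*(-24411) = -3*(6 - 7)*(-24411) = -3*(-1)*(-24411) = 3*(-24411) = -73233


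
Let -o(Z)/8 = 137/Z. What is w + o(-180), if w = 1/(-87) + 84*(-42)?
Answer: -4596109/1305 ≈ -3521.9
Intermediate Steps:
o(Z) = -1096/Z
w = -306937/87 (w = -1/87 - 3528 = -306937/87 ≈ -3528.0)
w + o(-180) = -306937/87 - 1096/(-180) = -306937/87 - 1096*(-1/180) = -306937/87 + 274/45 = -4596109/1305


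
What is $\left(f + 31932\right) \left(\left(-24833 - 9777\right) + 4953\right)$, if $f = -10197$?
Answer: $-644594895$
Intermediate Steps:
$\left(f + 31932\right) \left(\left(-24833 - 9777\right) + 4953\right) = \left(-10197 + 31932\right) \left(\left(-24833 - 9777\right) + 4953\right) = 21735 \left(-34610 + 4953\right) = 21735 \left(-29657\right) = -644594895$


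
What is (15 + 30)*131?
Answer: 5895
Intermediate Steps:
(15 + 30)*131 = 45*131 = 5895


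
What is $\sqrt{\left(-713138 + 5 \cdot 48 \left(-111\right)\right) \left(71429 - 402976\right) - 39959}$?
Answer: $\sqrt{245271136607} \approx 4.9525 \cdot 10^{5}$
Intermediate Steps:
$\sqrt{\left(-713138 + 5 \cdot 48 \left(-111\right)\right) \left(71429 - 402976\right) - 39959} = \sqrt{\left(-713138 + 240 \left(-111\right)\right) \left(-331547\right) - 39959} = \sqrt{\left(-713138 - 26640\right) \left(-331547\right) - 39959} = \sqrt{\left(-739778\right) \left(-331547\right) - 39959} = \sqrt{245271176566 - 39959} = \sqrt{245271136607}$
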